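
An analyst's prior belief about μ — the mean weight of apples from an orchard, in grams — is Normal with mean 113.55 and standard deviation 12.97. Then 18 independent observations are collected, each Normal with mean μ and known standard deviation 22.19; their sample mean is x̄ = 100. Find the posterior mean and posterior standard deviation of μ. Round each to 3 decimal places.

Posterior mean ≈ 101.895; posterior SD ≈ 4.851

With known σ, the Normal prior is conjugate. Weight on the data is w = (n/σ²)/(n/σ² + 1/τ₀²) = 0.0365559/(0.0365559+0.00594456) = 0.86013.
Posterior mean = w·x̄ + (1−w)·μ₀ = 0.86013·100 + 0.13987·113.55 = 101.895. Posterior variance = 1/(0.0365559+0.00594456) = 23.5291, so SD = 4.851.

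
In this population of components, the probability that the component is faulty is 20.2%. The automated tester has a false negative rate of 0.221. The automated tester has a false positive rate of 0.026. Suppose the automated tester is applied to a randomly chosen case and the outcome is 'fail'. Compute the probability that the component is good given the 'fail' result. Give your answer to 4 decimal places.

Let H be the event that the component is faulty. P(H) = 0.202, so P(¬H) = 0.798. With E the 'fail' result, P(E|H) = 0.779 and P(E|¬H) = 0.026.
P(E) = 0.779·0.202 + 0.026·0.798 = 0.15736 + 0.020748 = 0.17811.
By Bayes' theorem, P(H|E) = 0.15736 / 0.17811 = 0.8835. Hence P(¬H|E) = 1 − 0.8835 = 0.1165.

P(¬H | E) ≈ 0.1165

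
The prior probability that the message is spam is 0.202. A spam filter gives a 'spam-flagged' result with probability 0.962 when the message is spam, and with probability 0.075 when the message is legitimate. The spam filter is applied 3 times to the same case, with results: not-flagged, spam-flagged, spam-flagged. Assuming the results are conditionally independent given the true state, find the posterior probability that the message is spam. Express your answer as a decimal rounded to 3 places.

With H the event that the message is spam, the joint likelihood of the observed sequence is P(data|H) = 0.038·0.962·0.962 = 0.035167 and P(data|¬H) = 0.925·0.075·0.075 = 0.0052031.
Bayes: P(H|data) = 0.202·0.035167 / (0.202·0.035167 + 0.798·0.0052031) = 0.0071037/0.011256 = 0.6311.

Posterior P(H) ≈ 0.631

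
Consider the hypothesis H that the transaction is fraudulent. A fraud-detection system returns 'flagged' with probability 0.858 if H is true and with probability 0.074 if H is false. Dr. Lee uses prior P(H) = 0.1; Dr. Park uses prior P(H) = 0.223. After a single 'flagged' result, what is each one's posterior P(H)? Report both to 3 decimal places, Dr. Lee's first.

Dr. Lee: 0.563; Dr. Park: 0.769

The likelihood ratio for a 'flagged' result is 0.858/0.074 = 11.595.
Dr. Lee: prior odds 0.1/0.9 = 0.11111; posterior odds 1.2883; posterior probability 0.563.
Dr. Park: prior odds 0.223/0.777 = 0.28700; posterior odds 3.3277; posterior probability 0.769.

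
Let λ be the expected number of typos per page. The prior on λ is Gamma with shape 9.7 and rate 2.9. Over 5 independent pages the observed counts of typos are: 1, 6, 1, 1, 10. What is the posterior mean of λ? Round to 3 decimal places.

Total count ∑xᵢ = 19 over n = 5 pages.
Gamma is conjugate to the Poisson likelihood: posterior is Gamma(shape = 9.7+19 = 28.7, rate = 2.9+5 = 7.9).
Posterior mean = shape/rate = 28.7/7.9 = 3.633.

Posterior mean ≈ 3.633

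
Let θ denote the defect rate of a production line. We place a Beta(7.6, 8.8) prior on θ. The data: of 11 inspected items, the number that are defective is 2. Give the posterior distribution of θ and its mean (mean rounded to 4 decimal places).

The binomial likelihood is conjugate to the Beta prior: with 2 successes and 9 failures, the posterior is Beta(7.6+2, 8.8+9) = Beta(9.6, 17.8).
E[θ | data] = 9.6/(9.6+17.8) = 0.3504.

Posterior: Beta(9.6, 17.8); mean ≈ 0.3504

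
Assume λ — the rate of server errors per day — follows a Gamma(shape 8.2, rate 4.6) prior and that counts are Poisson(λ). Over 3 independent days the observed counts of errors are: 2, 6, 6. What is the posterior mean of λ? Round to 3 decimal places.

Posterior mean ≈ 2.921

The Poisson likelihood adds the total count to the shape and the number of exposure periods to the rate. Here ∑xᵢ = 14 and n = 3, so shape 8.2→22.2 and rate 4.6→7.6.
E[λ | data] = 22.2/7.6 = 2.921.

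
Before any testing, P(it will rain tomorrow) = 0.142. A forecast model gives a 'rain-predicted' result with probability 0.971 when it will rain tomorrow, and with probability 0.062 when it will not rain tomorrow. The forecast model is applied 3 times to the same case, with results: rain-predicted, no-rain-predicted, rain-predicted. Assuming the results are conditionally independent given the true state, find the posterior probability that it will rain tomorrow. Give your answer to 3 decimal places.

Posterior P(H) ≈ 0.557

With H the event that it will rain tomorrow, the joint likelihood of the observed sequence is P(data|H) = 0.971·0.029·0.971 = 0.027342 and P(data|¬H) = 0.062·0.938·0.062 = 0.0036057.
Bayes: P(H|data) = 0.142·0.027342 / (0.142·0.027342 + 0.858·0.0036057) = 0.0038826/0.0069763 = 0.5565.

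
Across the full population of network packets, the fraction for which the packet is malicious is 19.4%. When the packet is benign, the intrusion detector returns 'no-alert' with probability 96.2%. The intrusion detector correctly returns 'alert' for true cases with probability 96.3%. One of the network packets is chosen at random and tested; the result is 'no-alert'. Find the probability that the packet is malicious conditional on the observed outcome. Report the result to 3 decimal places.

P(H | E) ≈ 0.009

Let H be the event that the packet is malicious. P(H) = 0.194, so P(¬H) = 0.806. With E the 'no-alert' result, P(E|H) = 0.037 and P(E|¬H) = 0.962.
P(E) = 0.037·0.194 + 0.962·0.806 = 0.0071780 + 0.77537 = 0.78255.
By Bayes' theorem, P(H|E) = 0.0071780 / 0.78255 = 0.009.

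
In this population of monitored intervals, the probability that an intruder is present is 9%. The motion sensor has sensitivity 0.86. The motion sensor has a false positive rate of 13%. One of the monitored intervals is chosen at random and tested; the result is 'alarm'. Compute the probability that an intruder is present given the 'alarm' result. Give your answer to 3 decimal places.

P(H | E) ≈ 0.396

Let H be the event that an intruder is present. P(H) = 0.09, so P(¬H) = 0.91. With E the 'alarm' result, P(E|H) = 0.86 and P(E|¬H) = 0.13.
P(E) = 0.86·0.09 + 0.13·0.91 = 0.077400 + 0.11830 = 0.19570.
By Bayes' theorem, P(H|E) = 0.077400 / 0.19570 = 0.396.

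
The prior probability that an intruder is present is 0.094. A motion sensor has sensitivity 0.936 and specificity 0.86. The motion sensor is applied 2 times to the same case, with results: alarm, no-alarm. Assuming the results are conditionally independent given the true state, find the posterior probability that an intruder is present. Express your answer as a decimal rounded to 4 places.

Posterior P(H) ≈ 0.0491

With H the event that an intruder is present, the joint likelihood of the observed sequence is P(data|H) = 0.936·0.064 = 0.059904 and P(data|¬H) = 0.14·0.86 = 0.12040.
Bayes: P(H|data) = 0.094·0.059904 / (0.094·0.059904 + 0.906·0.12040) = 0.0056310/0.11471 = 0.0491.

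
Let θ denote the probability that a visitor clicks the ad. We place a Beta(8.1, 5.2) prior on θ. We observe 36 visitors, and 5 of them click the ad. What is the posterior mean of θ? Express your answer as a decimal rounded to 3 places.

Observing 5 successes and 31 failures updates Beta(8.1, 5.2) by adding the success and failure counts to the two shape parameters: α = 8.1+5 = 13.1, β = 5.2+31 = 36.2.
E[θ | data] = 13.1/(13.1+36.2) = 0.266.

Posterior mean ≈ 0.266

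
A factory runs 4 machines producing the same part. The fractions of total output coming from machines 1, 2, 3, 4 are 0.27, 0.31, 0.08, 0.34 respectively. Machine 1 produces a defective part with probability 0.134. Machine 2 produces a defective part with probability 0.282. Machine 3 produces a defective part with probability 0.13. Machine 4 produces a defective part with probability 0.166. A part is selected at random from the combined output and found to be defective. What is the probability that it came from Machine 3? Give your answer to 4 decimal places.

Posterior probability ≈ 0.0546

P(defective|M1) = 0.134; P(defective|M2) = 0.282; P(defective|M3) = 0.13; P(defective|M4) = 0.166.
Prior × likelihood for each source: 0.27·0.134=0.03618, 0.31·0.282=0.08742, 0.08·0.13=0.01040, 0.34·0.166=0.05644. Summing gives P(defective) = 0.19044.
P(Machine 3 | defective) = 0.01040 / 0.19044 = 0.0546.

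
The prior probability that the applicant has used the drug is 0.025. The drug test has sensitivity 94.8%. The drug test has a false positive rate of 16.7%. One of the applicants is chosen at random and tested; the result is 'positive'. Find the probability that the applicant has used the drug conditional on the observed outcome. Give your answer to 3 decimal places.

Write H for 'the applicant has used the drug'. Prior odds H:¬H = 0.025/0.975 = 0.025641. For the 'positive' outcome, the likelihood ratio is 0.948/0.167 = 5.6766.
Posterior odds = 0.025641 × 5.6766 = 0.14556, so P(H|E) = 0.14556/(1+0.14556) = 0.127.

P(H | E) ≈ 0.127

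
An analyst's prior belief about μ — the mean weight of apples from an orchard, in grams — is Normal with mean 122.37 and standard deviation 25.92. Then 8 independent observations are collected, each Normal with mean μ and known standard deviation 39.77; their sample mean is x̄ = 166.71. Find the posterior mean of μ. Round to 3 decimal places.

Posterior mean ≈ 156.629

Prior precision 1/τ₀² = 1/25.92² = 0.00148844; data precision n/σ² = 8/39.77² = 0.00505800.
Posterior precision = 0.00148844 + 0.00505800 = 0.00654644.
Posterior mean = (0.00148844·122.37 + 0.00505800·166.71) / 0.00654644 = 156.629.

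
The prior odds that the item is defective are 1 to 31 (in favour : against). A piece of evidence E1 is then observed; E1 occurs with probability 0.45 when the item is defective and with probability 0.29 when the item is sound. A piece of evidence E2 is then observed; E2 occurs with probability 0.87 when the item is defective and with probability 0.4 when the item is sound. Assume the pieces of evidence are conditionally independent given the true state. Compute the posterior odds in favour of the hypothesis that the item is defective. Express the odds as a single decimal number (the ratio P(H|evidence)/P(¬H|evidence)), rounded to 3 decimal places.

Prior odds = 1/31 = 0.032258.
Likelihood ratio for E1 = 0.45/0.29 = 1.5517.
Likelihood ratio for E2 = 0.87/0.4 = 2.1750.
Posterior odds = prior odds × LR₁ × LR₂ = 0.10887.

Posterior odds ≈ 0.109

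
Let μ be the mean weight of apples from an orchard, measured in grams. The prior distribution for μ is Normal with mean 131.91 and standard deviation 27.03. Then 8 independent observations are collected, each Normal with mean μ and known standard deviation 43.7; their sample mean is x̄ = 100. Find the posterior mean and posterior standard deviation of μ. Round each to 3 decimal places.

Posterior mean ≈ 107.858; posterior SD ≈ 13.414

Prior precision 1/τ₀² = 1/27.03² = 0.00136870; data precision n/σ² = 8/43.7² = 0.00418916.
Posterior precision = 0.00136870 + 0.00418916 = 0.00555786, giving posterior SD = 1/√0.00555786 = 13.414.
Posterior mean = (0.00136870·131.91 + 0.00418916·100) / 0.00555786 = 107.858.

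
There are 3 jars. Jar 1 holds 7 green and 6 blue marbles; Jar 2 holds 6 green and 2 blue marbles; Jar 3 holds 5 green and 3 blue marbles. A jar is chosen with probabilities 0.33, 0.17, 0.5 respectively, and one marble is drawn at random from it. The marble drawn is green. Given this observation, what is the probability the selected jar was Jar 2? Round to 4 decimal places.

P(green|Jar 1) = 0.5385; P(green|Jar 2) = 0.75; P(green|Jar 3) = 0.625.
Prior × likelihood for each source: 0.33·0.5385=0.1777, 0.17·0.75=0.1275, 0.5·0.625=0.3125. Summing gives P(green) = 0.61769.
P(Jar 2 | green) = 0.1275 / 0.61769 = 0.2064.

Posterior probability ≈ 0.2064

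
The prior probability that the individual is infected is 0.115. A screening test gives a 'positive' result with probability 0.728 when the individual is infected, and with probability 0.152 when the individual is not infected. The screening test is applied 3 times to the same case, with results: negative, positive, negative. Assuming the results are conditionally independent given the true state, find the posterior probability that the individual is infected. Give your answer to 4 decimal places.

Posterior P(H) ≈ 0.0602

Let H be the event that the individual is infected; start with P(H) = 0.115. P('positive'|H) = 0.728, P('positive'|¬H) = 0.152.
Update on result 1 ('negative'): P(H) ← 0.272·0.1150 / (0.272·0.1150 + 0.848·0.8850) = 0.031280/0.78176 = 0.0400.
Update on result 2 ('positive'): P(H) ← 0.728·0.0400 / (0.728·0.0400 + 0.152·0.9600) = 0.029129/0.17505 = 0.1664.
Update on result 3 ('negative'): P(H) ← 0.272·0.1664 / (0.272·0.1664 + 0.848·0.8336) = 0.045263/0.75215 = 0.0602.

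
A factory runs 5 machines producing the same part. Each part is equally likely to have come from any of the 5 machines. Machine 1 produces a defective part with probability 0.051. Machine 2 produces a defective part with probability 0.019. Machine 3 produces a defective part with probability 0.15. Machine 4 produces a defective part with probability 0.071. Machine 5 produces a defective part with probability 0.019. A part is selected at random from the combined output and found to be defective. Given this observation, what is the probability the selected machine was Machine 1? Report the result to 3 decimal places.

Tabulate prior·likelihood by source: [1] prior 0.2, lik 0.051, product 0.01020; [2] prior 0.2, lik 0.019, product 0.003800; [3] prior 0.2, lik 0.15, product 0.03000; [4] prior 0.2, lik 0.071, product 0.01420; [5] prior 0.2, lik 0.019, product 0.003800.
Normalizing constant = 0.062000; the posterior for Machine 1 is its product over the sum, 0.01020/0.062000 = 0.165.

Posterior probability ≈ 0.165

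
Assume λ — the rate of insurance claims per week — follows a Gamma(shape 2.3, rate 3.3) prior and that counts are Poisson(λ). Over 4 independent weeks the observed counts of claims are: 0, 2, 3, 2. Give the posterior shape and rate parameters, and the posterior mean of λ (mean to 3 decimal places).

Posterior: Gamma(shape=9.3, rate=7.3); mean ≈ 1.274

Total count ∑xᵢ = 7 over n = 4 weeks.
Gamma is conjugate to the Poisson likelihood: posterior is Gamma(shape = 2.3+7 = 9.3, rate = 3.3+4 = 7.3).
Posterior mean = shape/rate = 9.3/7.3 = 1.274.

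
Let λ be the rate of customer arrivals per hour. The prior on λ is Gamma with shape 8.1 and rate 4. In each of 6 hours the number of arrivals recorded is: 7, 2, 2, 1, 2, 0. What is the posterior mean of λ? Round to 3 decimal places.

Posterior mean ≈ 2.210

The Poisson likelihood adds the total count to the shape and the number of exposure periods to the rate. Here ∑xᵢ = 14 and n = 6, so shape 8.1→22.1 and rate 4→10.
E[λ | data] = 22.1/10 = 2.210.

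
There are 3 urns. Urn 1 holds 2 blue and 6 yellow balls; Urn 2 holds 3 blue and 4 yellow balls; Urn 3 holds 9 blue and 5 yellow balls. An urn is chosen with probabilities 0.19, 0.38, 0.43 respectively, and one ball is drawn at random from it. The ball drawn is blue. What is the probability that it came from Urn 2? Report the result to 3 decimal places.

Posterior probability ≈ 0.335

Tabulate prior·likelihood by source: [1] prior 0.19, lik 0.25, product 0.04750; [2] prior 0.38, lik 0.4286, product 0.1629; [3] prior 0.43, lik 0.6429, product 0.2764.
Normalizing constant = 0.48679; the posterior for Urn 2 is its product over the sum, 0.1629/0.48679 = 0.335.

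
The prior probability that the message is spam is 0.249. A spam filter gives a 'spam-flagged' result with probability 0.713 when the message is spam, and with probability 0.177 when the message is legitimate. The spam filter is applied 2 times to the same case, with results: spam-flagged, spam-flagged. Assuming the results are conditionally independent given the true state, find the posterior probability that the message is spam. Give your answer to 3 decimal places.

Posterior P(H) ≈ 0.843

Let H be the event that the message is spam; start with P(H) = 0.249. P('spam-flagged'|H) = 0.713, P('spam-flagged'|¬H) = 0.177.
Update on result 1 ('spam-flagged'): P(H) ← 0.713·0.2490 / (0.713·0.2490 + 0.177·0.7510) = 0.17754/0.31046 = 0.5718.
Update on result 2 ('spam-flagged'): P(H) ← 0.713·0.5718 / (0.713·0.5718 + 0.177·0.4282) = 0.40772/0.48351 = 0.8433.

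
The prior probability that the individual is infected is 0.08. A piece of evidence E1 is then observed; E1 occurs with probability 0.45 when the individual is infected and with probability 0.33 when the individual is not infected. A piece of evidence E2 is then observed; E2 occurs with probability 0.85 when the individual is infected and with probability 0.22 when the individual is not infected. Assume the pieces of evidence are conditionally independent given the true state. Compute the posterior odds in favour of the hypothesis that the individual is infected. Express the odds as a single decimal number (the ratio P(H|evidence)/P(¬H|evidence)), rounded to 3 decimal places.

Posterior odds ≈ 0.458

Prior odds = 0.08/(1−0.08) = 0.086957. In log-odds, ln(0.086957) = -2.4423.
Add log likelihood ratios: ln(1.3636) + ln(3.8636) = 1.6618.
Posterior log-odds = -0.78058, so posterior odds = exp(-0.78058) = 0.45814.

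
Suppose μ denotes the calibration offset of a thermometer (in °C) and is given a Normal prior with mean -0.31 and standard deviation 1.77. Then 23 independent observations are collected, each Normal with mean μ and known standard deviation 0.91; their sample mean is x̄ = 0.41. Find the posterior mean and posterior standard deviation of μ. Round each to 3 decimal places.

Posterior mean ≈ 0.402; posterior SD ≈ 0.189

With known σ, the Normal prior is conjugate. Weight on the data is w = (n/σ²)/(n/σ² + 1/τ₀²) = 27.7744/(27.7744+0.319193) = 0.98864.
Posterior mean = w·x̄ + (1−w)·μ₀ = 0.98864·0.41 + 0.011362·-0.31 = 0.402. Posterior variance = 1/(27.7744+0.319193) = 0.0355953, so SD = 0.189.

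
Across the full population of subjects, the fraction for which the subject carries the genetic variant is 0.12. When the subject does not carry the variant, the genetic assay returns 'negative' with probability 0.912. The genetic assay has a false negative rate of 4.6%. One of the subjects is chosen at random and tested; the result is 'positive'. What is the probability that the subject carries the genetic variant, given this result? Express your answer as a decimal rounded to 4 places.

Let H be the event that the subject carries the genetic variant. P(H) = 0.12, so P(¬H) = 0.88. With E the 'positive' result, P(E|H) = 0.954 and P(E|¬H) = 0.088.
P(E) = 0.954·0.12 + 0.088·0.88 = 0.11448 + 0.077440 = 0.19192.
By Bayes' theorem, P(H|E) = 0.11448 / 0.19192 = 0.5965.

P(H | E) ≈ 0.5965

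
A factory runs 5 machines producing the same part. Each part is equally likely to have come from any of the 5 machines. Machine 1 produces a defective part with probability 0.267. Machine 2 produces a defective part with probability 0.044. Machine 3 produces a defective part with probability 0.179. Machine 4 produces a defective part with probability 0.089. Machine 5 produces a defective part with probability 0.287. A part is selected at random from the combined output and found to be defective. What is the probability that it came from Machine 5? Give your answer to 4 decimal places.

P(defective|M1) = 0.267; P(defective|M2) = 0.044; P(defective|M3) = 0.179; P(defective|M4) = 0.089; P(defective|M5) = 0.287.
Prior × likelihood for each source: 0.2·0.267=0.05340, 0.2·0.044=0.008800, 0.2·0.179=0.03580, 0.2·0.089=0.01780, 0.2·0.287=0.05740. Summing gives P(defective) = 0.17320.
P(Machine 5 | defective) = 0.05740 / 0.17320 = 0.3314.

Posterior probability ≈ 0.3314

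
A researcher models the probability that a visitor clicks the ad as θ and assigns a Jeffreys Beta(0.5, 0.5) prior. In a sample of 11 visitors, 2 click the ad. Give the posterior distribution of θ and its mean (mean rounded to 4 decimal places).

Posterior: Beta(2.5, 9.5); mean ≈ 0.2083

The binomial likelihood is conjugate to the Beta prior: with 2 successes and 9 failures, the posterior is Beta(0.5+2, 0.5+9) = Beta(2.5, 9.5).
E[θ | data] = 2.5/(2.5+9.5) = 0.2083.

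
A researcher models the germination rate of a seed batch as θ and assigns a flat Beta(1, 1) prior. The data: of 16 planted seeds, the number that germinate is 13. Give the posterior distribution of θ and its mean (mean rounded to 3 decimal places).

The binomial likelihood is conjugate to the Beta prior: with 13 successes and 3 failures, the posterior is Beta(1+13, 1+3) = Beta(14, 4).
E[θ | data] = 14/(14+4) = 0.778.

Posterior: Beta(14, 4); mean ≈ 0.778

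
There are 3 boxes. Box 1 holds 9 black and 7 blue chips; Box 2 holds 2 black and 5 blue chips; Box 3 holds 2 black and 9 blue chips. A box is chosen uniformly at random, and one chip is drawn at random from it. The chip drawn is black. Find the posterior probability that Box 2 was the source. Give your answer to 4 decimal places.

Posterior probability ≈ 0.2774

P(black|Box 1) = 0.5625; P(black|Box 2) = 0.2857; P(black|Box 3) = 0.1818.
Prior × likelihood for each source: 0.333333·0.5625=0.1875, 0.333333·0.2857=0.09524, 0.333333·0.1818=0.06061. Summing gives P(black) = 0.34334.
P(Box 2 | black) = 0.09524 / 0.34334 = 0.2774.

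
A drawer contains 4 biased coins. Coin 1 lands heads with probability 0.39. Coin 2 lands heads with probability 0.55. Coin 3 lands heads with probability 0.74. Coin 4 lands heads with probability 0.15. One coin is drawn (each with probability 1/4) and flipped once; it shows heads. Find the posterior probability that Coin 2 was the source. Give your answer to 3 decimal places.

P(heads|C1) = 0.39; P(heads|C2) = 0.55; P(heads|C3) = 0.74; P(heads|C4) = 0.15.
Prior × likelihood for each source: 0.25·0.39=0.09750, 0.25·0.55=0.1375, 0.25·0.74=0.1850, 0.25·0.15=0.03750. Summing gives P(heads) = 0.45750.
P(Coin 2 | heads) = 0.1375 / 0.45750 = 0.301.

Posterior probability ≈ 0.301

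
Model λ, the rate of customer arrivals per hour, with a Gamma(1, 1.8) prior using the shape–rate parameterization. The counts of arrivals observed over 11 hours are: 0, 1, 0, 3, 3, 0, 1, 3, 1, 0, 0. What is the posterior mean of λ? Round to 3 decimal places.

Posterior mean ≈ 1.016

Total count ∑xᵢ = 12 over n = 11 hours.
Gamma is conjugate to the Poisson likelihood: posterior is Gamma(shape = 1+12 = 13, rate = 1.8+11 = 12.8).
E[λ | data] = 13/12.8 = 1.016.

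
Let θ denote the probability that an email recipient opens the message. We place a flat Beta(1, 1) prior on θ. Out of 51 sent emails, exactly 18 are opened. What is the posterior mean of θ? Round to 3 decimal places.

Posterior mean ≈ 0.358

Observing 18 successes and 33 failures updates Beta(1, 1) by adding the success and failure counts to the two shape parameters: α = 1+18 = 19, β = 1+33 = 34.
Posterior mean = α/(α+β) = 19/53 = 0.358.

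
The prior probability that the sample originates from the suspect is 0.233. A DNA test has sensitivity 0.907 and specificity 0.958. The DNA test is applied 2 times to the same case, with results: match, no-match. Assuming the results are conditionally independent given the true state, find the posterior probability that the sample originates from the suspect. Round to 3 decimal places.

With H the event that the sample originates from the suspect, the joint likelihood of the observed sequence is P(data|H) = 0.907·0.093 = 0.084351 and P(data|¬H) = 0.042·0.958 = 0.040236.
Bayes: P(H|data) = 0.233·0.084351 / (0.233·0.084351 + 0.767·0.040236) = 0.019654/0.050515 = 0.3891.

Posterior P(H) ≈ 0.389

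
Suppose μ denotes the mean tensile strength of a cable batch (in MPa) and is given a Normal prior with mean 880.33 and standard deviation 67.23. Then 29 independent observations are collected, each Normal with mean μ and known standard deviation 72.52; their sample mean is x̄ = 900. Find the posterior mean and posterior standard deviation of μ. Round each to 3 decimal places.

With known σ, the Normal prior is conjugate. Weight on the data is w = (n/σ²)/(n/σ² + 1/τ₀²) = 0.00551420/(0.00551420+0.00022125) = 0.96142.
Posterior mean = w·x̄ + (1−w)·μ₀ = 0.96142·900 + 0.038575·880.33 = 899.241. Posterior variance = 1/(0.00551420+0.00022125) = 174.354, so SD = 13.204.

Posterior mean ≈ 899.241; posterior SD ≈ 13.204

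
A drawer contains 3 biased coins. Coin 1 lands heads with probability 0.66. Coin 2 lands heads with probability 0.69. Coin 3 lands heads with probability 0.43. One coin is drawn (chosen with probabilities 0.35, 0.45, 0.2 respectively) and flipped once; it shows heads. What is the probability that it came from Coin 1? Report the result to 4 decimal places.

Posterior probability ≈ 0.3681

Tabulate prior·likelihood by source: [1] prior 0.35, lik 0.66, product 0.2310; [2] prior 0.45, lik 0.69, product 0.3105; [3] prior 0.2, lik 0.43, product 0.08600.
Normalizing constant = 0.62750; the posterior for Coin 1 is its product over the sum, 0.2310/0.62750 = 0.3681.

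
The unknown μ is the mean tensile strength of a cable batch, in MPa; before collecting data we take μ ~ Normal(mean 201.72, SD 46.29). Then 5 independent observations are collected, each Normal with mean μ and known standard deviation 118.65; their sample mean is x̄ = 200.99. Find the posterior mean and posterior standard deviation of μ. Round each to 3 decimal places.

With known σ, the Normal prior is conjugate. Weight on the data is w = (n/σ²)/(n/σ² + 1/τ₀²) = 0.00035517/(0.00035517+0.00046669) = 0.43215.
Posterior mean = w·x̄ + (1−w)·μ₀ = 0.43215·200.99 + 0.56785·201.72 = 201.405. Posterior variance = 1/(0.00035517+0.00046669) = 1216.76, so SD = 34.882.

Posterior mean ≈ 201.405; posterior SD ≈ 34.882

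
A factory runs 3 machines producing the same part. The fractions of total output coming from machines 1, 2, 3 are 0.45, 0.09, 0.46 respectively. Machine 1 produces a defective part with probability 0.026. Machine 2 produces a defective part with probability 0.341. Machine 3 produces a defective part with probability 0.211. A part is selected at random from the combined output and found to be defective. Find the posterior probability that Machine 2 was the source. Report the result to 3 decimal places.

P(defective|M1) = 0.026; P(defective|M2) = 0.341; P(defective|M3) = 0.211.
Prior × likelihood for each source: 0.45·0.026=0.01170, 0.09·0.341=0.03069, 0.46·0.211=0.09706. Summing gives P(defective) = 0.13945.
P(Machine 2 | defective) = 0.03069 / 0.13945 = 0.220.

Posterior probability ≈ 0.220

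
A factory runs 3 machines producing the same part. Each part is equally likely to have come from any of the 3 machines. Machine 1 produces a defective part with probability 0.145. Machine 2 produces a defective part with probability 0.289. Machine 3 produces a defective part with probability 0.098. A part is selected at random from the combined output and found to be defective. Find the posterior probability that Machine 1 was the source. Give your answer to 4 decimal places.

Posterior probability ≈ 0.2726

Tabulate prior·likelihood by source: [1] prior 0.333333, lik 0.145, product 0.04833; [2] prior 0.333333, lik 0.289, product 0.09633; [3] prior 0.333333, lik 0.098, product 0.03267.
Normalizing constant = 0.17733; the posterior for Machine 1 is its product over the sum, 0.04833/0.17733 = 0.2726.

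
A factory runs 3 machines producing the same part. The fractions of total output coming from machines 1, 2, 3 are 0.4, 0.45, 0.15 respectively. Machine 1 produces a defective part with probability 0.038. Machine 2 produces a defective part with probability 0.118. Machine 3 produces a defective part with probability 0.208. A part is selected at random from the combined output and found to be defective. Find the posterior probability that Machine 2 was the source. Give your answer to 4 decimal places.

Tabulate prior·likelihood by source: [1] prior 0.4, lik 0.038, product 0.01520; [2] prior 0.45, lik 0.118, product 0.05310; [3] prior 0.15, lik 0.208, product 0.03120.
Normalizing constant = 0.099500; the posterior for Machine 2 is its product over the sum, 0.05310/0.099500 = 0.5337.

Posterior probability ≈ 0.5337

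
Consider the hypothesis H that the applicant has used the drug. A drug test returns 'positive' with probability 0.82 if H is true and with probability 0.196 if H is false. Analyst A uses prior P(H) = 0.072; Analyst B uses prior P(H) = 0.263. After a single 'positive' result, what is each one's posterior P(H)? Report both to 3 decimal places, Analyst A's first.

P('+'|H) = 0.82, P('+'|¬H) = 0.196.
Analyst A: numerator 0.82·0.072 = 0.059040; evidence = 0.059040+0.196·0.928 = 0.24093; posterior = 0.245.
Analyst B: numerator 0.82·0.263 = 0.21566; evidence = 0.21566+0.196·0.737 = 0.36011; posterior = 0.599.

Analyst A: 0.245; Analyst B: 0.599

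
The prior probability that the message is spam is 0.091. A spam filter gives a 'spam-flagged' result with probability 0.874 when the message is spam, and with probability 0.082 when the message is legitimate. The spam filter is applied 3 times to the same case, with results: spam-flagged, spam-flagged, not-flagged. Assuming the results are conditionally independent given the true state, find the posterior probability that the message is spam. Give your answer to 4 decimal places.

Posterior P(H) ≈ 0.6095

Let H be the event that the message is spam; start with P(H) = 0.091. P('spam-flagged'|H) = 0.874, P('spam-flagged'|¬H) = 0.082.
Update on result 1 ('spam-flagged'): P(H) ← 0.874·0.0910 / (0.874·0.0910 + 0.082·0.9090) = 0.079534/0.15407 = 0.5162.
Update on result 2 ('spam-flagged'): P(H) ← 0.874·0.5162 / (0.874·0.5162 + 0.082·0.4838) = 0.45117/0.49084 = 0.9192.
Update on result 3 ('not-flagged'): P(H) ← 0.126·0.9192 / (0.126·0.9192 + 0.918·0.0808) = 0.11582/0.19001 = 0.6095.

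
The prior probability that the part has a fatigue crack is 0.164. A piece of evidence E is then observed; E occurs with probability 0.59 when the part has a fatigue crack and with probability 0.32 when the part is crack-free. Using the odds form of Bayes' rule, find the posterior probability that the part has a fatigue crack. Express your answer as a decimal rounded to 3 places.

Posterior probability ≈ 0.266

Prior odds = 0.164/(1−0.164) = 0.19617.
Likelihood ratio for E = 0.59/0.32 = 1.8437.
Posterior odds = prior odds × LR = 0.36169.
Posterior probability = odds/(1+odds) = 0.36169/1.3617 = 0.266.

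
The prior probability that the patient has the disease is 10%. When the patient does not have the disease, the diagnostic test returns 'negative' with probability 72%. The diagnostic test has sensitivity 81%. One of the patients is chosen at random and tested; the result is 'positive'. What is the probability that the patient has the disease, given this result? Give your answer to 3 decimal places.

Write H for 'the patient has the disease'. Prior odds H:¬H = 0.1/0.9 = 0.11111. For the 'positive' outcome, the likelihood ratio is 0.81/0.28 = 2.8929.
Posterior odds = 0.11111 × 2.8929 = 0.32143, so P(H|E) = 0.32143/(1+0.32143) = 0.243.

P(H | E) ≈ 0.243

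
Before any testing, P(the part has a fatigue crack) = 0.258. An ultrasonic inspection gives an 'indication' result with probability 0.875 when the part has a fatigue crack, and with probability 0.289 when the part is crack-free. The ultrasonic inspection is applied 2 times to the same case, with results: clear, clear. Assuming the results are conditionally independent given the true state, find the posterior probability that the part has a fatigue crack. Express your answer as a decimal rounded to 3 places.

Let H be the event that the part has a fatigue crack; start with P(H) = 0.258. P('indication'|H) = 0.875, P('indication'|¬H) = 0.289.
Update on result 1 ('clear'): P(H) ← 0.125·0.2580 / (0.125·0.2580 + 0.711·0.7420) = 0.032250/0.55981 = 0.0576.
Update on result 2 ('clear'): P(H) ← 0.125·0.0576 / (0.125·0.0576 + 0.711·0.9424) = 0.0072011/0.67724 = 0.0106.

Posterior P(H) ≈ 0.011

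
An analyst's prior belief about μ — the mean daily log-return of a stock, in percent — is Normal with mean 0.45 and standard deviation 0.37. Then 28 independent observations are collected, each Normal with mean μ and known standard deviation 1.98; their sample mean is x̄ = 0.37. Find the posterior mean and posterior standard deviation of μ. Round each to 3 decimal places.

Posterior mean ≈ 0.410; posterior SD ≈ 0.263

Prior precision 1/τ₀² = 1/0.37² = 7.30460; data precision n/σ² = 28/1.98² = 7.14213.
Posterior precision = 7.30460 + 7.14213 = 14.4467, giving posterior SD = 1/√14.4467 = 0.263.
Posterior mean = (7.30460·0.45 + 7.14213·0.37) / 14.4467 = 0.410.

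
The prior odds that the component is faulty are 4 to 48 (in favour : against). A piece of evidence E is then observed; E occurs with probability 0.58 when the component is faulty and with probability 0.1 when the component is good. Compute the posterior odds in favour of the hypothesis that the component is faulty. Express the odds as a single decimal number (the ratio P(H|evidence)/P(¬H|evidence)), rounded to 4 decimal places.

Prior odds = 4/48 = 0.083333.
Likelihood ratio for E = 0.58/0.1 = 5.8000.
Posterior odds = prior odds × LR = 0.48333.

Posterior odds ≈ 0.4833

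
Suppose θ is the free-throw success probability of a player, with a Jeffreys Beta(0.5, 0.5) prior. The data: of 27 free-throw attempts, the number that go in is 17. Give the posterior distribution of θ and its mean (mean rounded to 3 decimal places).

Posterior: Beta(17.5, 10.5); mean ≈ 0.625

Observing 17 successes and 10 failures updates Beta(0.5, 0.5) by adding the success and failure counts to the two shape parameters: α = 0.5+17 = 17.5, β = 0.5+10 = 10.5.
Posterior mean = α/(α+β) = 17.5/28 = 0.625.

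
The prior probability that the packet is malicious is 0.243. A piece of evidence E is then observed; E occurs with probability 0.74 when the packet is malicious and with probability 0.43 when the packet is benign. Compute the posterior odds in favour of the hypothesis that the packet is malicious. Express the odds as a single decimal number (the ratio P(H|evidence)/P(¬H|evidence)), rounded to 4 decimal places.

Prior odds = 0.243/(1−0.243) = 0.32100.
Likelihood ratio for E = 0.74/0.43 = 1.7209.
Posterior odds = prior odds × LR = 0.55243.

Posterior odds ≈ 0.5524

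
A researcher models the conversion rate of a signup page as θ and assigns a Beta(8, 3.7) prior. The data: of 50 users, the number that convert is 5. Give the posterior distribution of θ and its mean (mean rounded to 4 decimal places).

Posterior: Beta(13, 48.7); mean ≈ 0.2107

The binomial likelihood is conjugate to the Beta prior: with 5 successes and 45 failures, the posterior is Beta(8+5, 3.7+45) = Beta(13, 48.7).
Posterior mean = α/(α+β) = 13/61.7 = 0.2107.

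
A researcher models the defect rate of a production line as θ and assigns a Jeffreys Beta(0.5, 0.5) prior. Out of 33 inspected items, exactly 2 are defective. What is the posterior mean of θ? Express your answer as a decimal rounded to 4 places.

The binomial likelihood is conjugate to the Beta prior: with 2 successes and 31 failures, the posterior is Beta(0.5+2, 0.5+31) = Beta(2.5, 31.5).
Posterior mean = α/(α+β) = 2.5/34 = 0.0735.

Posterior mean ≈ 0.0735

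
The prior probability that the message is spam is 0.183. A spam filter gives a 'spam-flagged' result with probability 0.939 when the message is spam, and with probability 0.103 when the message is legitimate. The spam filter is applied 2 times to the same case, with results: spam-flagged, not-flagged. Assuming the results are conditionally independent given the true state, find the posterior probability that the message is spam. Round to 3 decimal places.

Posterior P(H) ≈ 0.122

Let H be the event that the message is spam; start with P(H) = 0.183. P('spam-flagged'|H) = 0.939, P('spam-flagged'|¬H) = 0.103.
Update on result 1 ('spam-flagged'): P(H) ← 0.939·0.1830 / (0.939·0.1830 + 0.103·0.8170) = 0.17184/0.25599 = 0.6713.
Update on result 2 ('not-flagged'): P(H) ← 0.061·0.6713 / (0.061·0.6713 + 0.897·0.3287) = 0.040947/0.33582 = 0.1219.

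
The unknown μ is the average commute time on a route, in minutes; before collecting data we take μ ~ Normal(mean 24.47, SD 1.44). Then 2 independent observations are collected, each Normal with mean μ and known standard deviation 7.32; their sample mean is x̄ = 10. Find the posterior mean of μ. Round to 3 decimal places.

Prior precision 1/τ₀² = 1/1.44² = 0.482253; data precision n/σ² = 2/7.32² = 0.0373257.
Posterior precision = 0.482253 + 0.0373257 = 0.519579.
Posterior mean = (0.482253·24.47 + 0.0373257·10) / 0.519579 = 23.430.

Posterior mean ≈ 23.430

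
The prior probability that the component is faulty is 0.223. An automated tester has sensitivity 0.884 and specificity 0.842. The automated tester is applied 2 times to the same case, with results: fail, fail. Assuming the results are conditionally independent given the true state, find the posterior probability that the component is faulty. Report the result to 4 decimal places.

With H the event that the component is faulty, the joint likelihood of the observed sequence is P(data|H) = 0.884·0.884 = 0.78146 and P(data|¬H) = 0.158·0.158 = 0.024964.
Bayes: P(H|data) = 0.223·0.78146 / (0.223·0.78146 + 0.777·0.024964) = 0.17426/0.19366 = 0.8998.

Posterior P(H) ≈ 0.8998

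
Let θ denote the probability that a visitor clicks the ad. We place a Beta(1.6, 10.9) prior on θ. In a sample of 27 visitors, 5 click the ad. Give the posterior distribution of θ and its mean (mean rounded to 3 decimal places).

The binomial likelihood is conjugate to the Beta prior: with 5 successes and 22 failures, the posterior is Beta(1.6+5, 10.9+22) = Beta(6.6, 32.9).
E[θ | data] = 6.6/(6.6+32.9) = 0.167.

Posterior: Beta(6.6, 32.9); mean ≈ 0.167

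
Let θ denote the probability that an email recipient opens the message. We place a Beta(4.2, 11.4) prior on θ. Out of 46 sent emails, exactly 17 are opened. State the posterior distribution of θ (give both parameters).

Posterior: Beta(21.2, 40.4)

Observing 17 successes and 29 failures updates Beta(4.2, 11.4) by adding the success and failure counts to the two shape parameters: α = 4.2+17 = 21.2, β = 11.4+29 = 40.4.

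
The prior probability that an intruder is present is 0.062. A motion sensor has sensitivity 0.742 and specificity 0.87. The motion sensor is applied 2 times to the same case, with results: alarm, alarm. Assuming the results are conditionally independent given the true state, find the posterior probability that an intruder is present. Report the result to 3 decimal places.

Let H be the event that an intruder is present; start with P(H) = 0.062. P('alarm'|H) = 0.742, P('alarm'|¬H) = 0.13.
Update on result 1 ('alarm'): P(H) ← 0.742·0.0620 / (0.742·0.0620 + 0.13·0.9380) = 0.046004/0.16794 = 0.2739.
Update on result 2 ('alarm'): P(H) ← 0.742·0.2739 / (0.742·0.2739 + 0.13·0.7261) = 0.20325/0.29764 = 0.6829.

Posterior P(H) ≈ 0.683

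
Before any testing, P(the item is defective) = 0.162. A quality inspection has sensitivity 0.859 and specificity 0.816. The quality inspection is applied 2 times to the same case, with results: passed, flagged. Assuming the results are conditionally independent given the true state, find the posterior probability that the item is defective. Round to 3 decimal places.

With H the event that the item is defective, the joint likelihood of the observed sequence is P(data|H) = 0.141·0.859 = 0.12112 and P(data|¬H) = 0.816·0.184 = 0.15014.
Bayes: P(H|data) = 0.162·0.12112 / (0.162·0.12112 + 0.838·0.15014) = 0.019621/0.14544 = 0.1349.

Posterior P(H) ≈ 0.135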